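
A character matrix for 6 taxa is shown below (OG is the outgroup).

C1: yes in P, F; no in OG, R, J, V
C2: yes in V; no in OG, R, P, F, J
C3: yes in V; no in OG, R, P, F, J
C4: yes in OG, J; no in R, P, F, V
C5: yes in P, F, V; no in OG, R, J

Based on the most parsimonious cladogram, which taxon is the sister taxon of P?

Character polarity is set by the outgroup: the derived state is whichever differs from the outgroup's state, so for C4 the derived state is 'no', and for the remaining characters it is 'yes'.
C1: derived state 'yes' in F and P only — synapomorphy for {F, P}.
C2 (derived state 'yes') is unique to V (autapomorphy; uninformative for grouping).
C3 (derived state 'yes') is unique to V (autapomorphy; uninformative for grouping).
C4 (derived state 'no') is shared by F, P, R, and V — a synapomorphy uniting that clade.
C5: derived state 'yes' in F, P, and V only — synapomorphy for {F, P, V}.
Most parsimonious ingroup topology: ((R,((P,F),V)),J).
P and F form a cherry on this tree, so they are sister taxa.

F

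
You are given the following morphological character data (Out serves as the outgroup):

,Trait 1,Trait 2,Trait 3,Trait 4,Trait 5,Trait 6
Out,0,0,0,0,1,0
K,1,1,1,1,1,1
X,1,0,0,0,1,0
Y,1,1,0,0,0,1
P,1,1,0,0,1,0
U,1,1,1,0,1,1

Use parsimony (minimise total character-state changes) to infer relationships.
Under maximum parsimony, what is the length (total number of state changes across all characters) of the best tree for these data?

Character polarity is set by the outgroup: the derived state is whichever differs from the outgroup's state, so for Trait 5 the derived state is '0', and for the remaining characters it is '1'.
Trait 1 (derived state '1') is shared by all ingroup taxa — unites the whole ingroup.
Only K, P, U, and Y show the derived state '1' for Trait 2, supporting them as a clade.
Trait 3: derived state '1' in K and U only — synapomorphy for {K, U}.
Trait 4: derived state '1' in K only — an autapomorphy, so it tells us nothing about relationships among taxa.
Trait 5 (derived state '0') is unique to Y (autapomorphy; uninformative for grouping).
Only K, U, and Y show the derived state '1' for Trait 6, supporting them as a clade.
Most parsimonious ingroup topology: ((((K,U),Y),P),X).
Changes per character on this tree: Trait 1: 1; Trait 2: 1; Trait 3: 1; Trait 4: 1; Trait 5: 1; Trait 6: 1.
Total = 6.

6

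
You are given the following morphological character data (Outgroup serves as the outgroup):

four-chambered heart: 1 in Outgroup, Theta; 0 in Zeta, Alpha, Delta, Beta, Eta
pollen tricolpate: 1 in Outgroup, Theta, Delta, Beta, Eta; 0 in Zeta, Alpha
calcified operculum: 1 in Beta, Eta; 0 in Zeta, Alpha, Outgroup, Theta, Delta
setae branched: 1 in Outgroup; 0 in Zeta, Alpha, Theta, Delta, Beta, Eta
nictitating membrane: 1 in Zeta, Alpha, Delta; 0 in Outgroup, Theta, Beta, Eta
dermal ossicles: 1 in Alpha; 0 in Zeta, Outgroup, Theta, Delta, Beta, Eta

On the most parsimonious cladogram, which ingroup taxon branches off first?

Character polarity is set by the outgroup: the derived state is whichever differs from the outgroup's state, so for four-chambered heart, pollen tricolpate, setae branched the derived state is '0', and for the remaining characters it is '1'.
Only Alpha, Beta, Delta, Eta, and Zeta show the derived state '0' for four-chambered heart, supporting them as a clade.
pollen tricolpate (derived state '0') is shared by Alpha and Zeta — a synapomorphy uniting that clade.
calcified operculum: derived state '1' in Beta and Eta only — synapomorphy for {Beta, Eta}.
All ingroup taxa share the derived state '0' for setae branched; it defines the ingroup but does not resolve relationships within it.
nictitating membrane (derived state '1') is shared by Alpha, Delta, and Zeta — a synapomorphy uniting that clade.
dermal ossicles: derived state '1' in Alpha only — an autapomorphy, so it tells us nothing about relationships among taxa.
Most parsimonious ingroup topology: ((((Zeta,Alpha),Delta),(Eta,Beta)),Theta).
Theta is sister to the clade containing all other ingroup taxa, so it is the earliest-diverging (most basal) ingroup lineage.

Theta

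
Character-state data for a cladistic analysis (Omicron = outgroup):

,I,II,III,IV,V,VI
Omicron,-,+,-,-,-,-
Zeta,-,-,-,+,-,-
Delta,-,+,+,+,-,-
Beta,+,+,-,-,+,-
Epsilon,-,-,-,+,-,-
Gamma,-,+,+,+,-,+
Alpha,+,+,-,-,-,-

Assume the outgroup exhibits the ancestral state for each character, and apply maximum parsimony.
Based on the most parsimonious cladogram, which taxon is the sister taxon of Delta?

Character polarity is set by the outgroup: the derived state is whichever differs from the outgroup's state, so for II the derived state is '-', and for the remaining characters it is '+'.
Only Alpha and Beta show the derived state '+' for I, supporting them as a clade.
Only Epsilon and Zeta show the derived state '-' for II, supporting them as a clade.
III: derived state '+' in Delta and Gamma only — synapomorphy for {Delta, Gamma}.
IV (derived state '+') is shared by Delta, Epsilon, Gamma, and Zeta — a synapomorphy uniting that clade.
V: derived state '+' in Beta only — an autapomorphy, so it tells us nothing about relationships among taxa.
VI (derived state '+') is unique to Gamma (autapomorphy; uninformative for grouping).
Most parsimonious ingroup topology: (((Zeta,Epsilon),(Delta,Gamma)),(Beta,Alpha)).
Delta and Gamma form a cherry on this tree, so they are sister taxa.

Gamma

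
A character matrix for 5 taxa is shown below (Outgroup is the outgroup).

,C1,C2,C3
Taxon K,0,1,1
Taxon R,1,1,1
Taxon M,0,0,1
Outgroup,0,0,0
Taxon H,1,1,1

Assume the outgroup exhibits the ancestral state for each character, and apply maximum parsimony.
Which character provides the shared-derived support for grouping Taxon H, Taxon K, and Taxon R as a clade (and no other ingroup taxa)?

C2

The outgroup has state '0' for every character, so '1' is the derived state throughout.
Only Taxon H and Taxon R show the derived state '1' for C1, supporting them as a clade.
C2 (derived state '1') is shared by Taxon H, Taxon K, and Taxon R — a synapomorphy uniting that clade.
C3 (derived state '1') is shared by all ingroup taxa — unites the whole ingroup.
Most parsimonious ingroup topology: (((Taxon R,Taxon H),Taxon K),Taxon M).
The clade {Taxon H, Taxon K, Taxon R} is supported by C2: its derived state '1' occurs in exactly those taxa and in no other taxon (including the outgroup).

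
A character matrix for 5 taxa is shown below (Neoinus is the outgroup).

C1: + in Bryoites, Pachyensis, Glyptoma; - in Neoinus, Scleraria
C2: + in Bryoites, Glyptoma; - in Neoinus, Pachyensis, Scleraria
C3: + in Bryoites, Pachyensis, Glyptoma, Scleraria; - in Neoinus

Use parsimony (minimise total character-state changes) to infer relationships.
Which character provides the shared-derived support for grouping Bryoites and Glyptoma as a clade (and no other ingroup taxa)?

C2

The outgroup has state '-' for every character, so '+' is the derived state throughout.
Only Bryoites, Glyptoma, and Pachyensis show the derived state '+' for C1, supporting them as a clade.
Only Bryoites and Glyptoma show the derived state '+' for C2, supporting them as a clade.
C3 (derived state '+') is shared by all ingroup taxa — unites the whole ingroup.
Most parsimonious ingroup topology: (((Bryoites,Glyptoma),Pachyensis),Scleraria).
The clade {Bryoites, Glyptoma} is supported by C2: its derived state '+' occurs in exactly those taxa and in no other taxon (including the outgroup).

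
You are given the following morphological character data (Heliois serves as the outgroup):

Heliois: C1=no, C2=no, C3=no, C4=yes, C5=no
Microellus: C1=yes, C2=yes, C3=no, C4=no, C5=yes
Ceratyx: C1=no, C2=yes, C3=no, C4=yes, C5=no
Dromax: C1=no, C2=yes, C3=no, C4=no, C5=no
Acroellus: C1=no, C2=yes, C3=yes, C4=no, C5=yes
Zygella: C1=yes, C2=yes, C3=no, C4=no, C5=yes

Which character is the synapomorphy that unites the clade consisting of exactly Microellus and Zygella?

C1

Character polarity is set by the outgroup: the derived state is whichever differs from the outgroup's state, so for C4 the derived state is 'no', and for the remaining characters it is 'yes'.
C1 (derived state 'yes') is shared by Microellus and Zygella — a synapomorphy uniting that clade.
C2 (derived state 'yes') is shared by all ingroup taxa — unites the whole ingroup.
C3: derived state 'yes' in Acroellus only — an autapomorphy, so it tells us nothing about relationships among taxa.
C4: derived state 'no' in Acroellus, Dromax, Microellus, and Zygella only — synapomorphy for {Acroellus, Dromax, Microellus, Zygella}.
Only Acroellus, Microellus, and Zygella show the derived state 'yes' for C5, supporting them as a clade.
Most parsimonious ingroup topology: ((((Microellus,Zygella),Acroellus),Dromax),Ceratyx).
The clade {Microellus, Zygella} is supported by C1: its derived state 'yes' occurs in exactly those taxa and in no other taxon (including the outgroup).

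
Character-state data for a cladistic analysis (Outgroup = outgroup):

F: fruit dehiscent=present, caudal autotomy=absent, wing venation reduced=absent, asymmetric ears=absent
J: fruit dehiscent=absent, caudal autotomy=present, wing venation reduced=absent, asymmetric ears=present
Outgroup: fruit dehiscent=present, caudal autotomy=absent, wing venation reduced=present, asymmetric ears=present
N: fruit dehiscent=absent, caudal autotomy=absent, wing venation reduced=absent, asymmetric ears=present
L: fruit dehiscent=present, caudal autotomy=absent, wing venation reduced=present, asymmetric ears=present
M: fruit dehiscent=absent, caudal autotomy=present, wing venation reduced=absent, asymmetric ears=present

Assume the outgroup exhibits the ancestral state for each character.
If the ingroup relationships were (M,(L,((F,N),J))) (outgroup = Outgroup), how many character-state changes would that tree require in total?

8

Map each character onto (M,(L,((F,N),J))) (rooted by Outgroup) and count the minimum state changes it requires (Fitch parsimony):
fruit dehiscent: 3; caudal autotomy: 2; wing venation reduced: 2; asymmetric ears: 1.
Total tree length = 8.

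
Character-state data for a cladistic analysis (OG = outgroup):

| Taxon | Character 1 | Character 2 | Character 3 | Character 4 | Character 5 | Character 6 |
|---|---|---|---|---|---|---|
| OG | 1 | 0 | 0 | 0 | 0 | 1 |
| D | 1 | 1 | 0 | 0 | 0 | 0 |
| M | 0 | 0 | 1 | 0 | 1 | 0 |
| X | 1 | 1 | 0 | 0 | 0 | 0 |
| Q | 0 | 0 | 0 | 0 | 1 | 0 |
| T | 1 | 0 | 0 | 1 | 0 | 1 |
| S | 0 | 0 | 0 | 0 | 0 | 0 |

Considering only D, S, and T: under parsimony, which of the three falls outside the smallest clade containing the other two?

Character polarity is set by the outgroup: the derived state is whichever differs from the outgroup's state, so for Character 1, Character 6 the derived state is '0', and for the remaining characters it is '1'.
Character 1 (derived state '0') is shared by M, Q, and S — a synapomorphy uniting that clade.
Character 2 (derived state '1') is shared by D and X — a synapomorphy uniting that clade.
Character 3 (derived state '1') is unique to M (autapomorphy; uninformative for grouping).
Character 4: derived state '1' in T only — an autapomorphy, so it tells us nothing about relationships among taxa.
Character 5: derived state '1' in M and Q only — synapomorphy for {M, Q}.
Character 6 (derived state '0') is shared by D, M, Q, S, and X — a synapomorphy uniting that clade.
Most parsimonious ingroup topology: (((D,X),((M,Q),S)),T).
D and S share a more recent common ancestor with each other than either does with T, so T is the least closely related of the three.

T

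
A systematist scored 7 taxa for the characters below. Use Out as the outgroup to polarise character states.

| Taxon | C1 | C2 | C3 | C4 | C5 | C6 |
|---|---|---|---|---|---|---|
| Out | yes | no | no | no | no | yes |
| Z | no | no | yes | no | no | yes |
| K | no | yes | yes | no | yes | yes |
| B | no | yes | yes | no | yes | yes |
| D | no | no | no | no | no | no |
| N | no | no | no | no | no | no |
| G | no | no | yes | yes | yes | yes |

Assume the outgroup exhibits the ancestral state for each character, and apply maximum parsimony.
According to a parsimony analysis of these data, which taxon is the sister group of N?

Character polarity is set by the outgroup: the derived state is whichever differs from the outgroup's state, so for C1, C6 the derived state is 'no', and for the remaining characters it is 'yes'.
All ingroup taxa share the derived state 'no' for C1; it defines the ingroup but does not resolve relationships within it.
Only B and K show the derived state 'yes' for C2, supporting them as a clade.
Only B, G, K, and Z show the derived state 'yes' for C3, supporting them as a clade.
C4: derived state 'yes' in G only — an autapomorphy, so it tells us nothing about relationships among taxa.
Only B, G, and K show the derived state 'yes' for C5, supporting them as a clade.
C6: derived state 'no' in D and N only — synapomorphy for {D, N}.
Most parsimonious ingroup topology: ((Z,((K,B),G)),(D,N)).
N and D form a cherry on this tree, so they are sister taxa.

D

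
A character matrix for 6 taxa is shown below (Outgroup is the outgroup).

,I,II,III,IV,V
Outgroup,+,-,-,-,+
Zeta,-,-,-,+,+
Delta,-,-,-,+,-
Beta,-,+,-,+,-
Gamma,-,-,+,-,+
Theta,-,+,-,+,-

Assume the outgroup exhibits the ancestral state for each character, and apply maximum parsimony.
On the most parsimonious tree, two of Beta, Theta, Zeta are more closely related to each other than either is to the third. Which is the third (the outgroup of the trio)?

Zeta

Character polarity is set by the outgroup: the derived state is whichever differs from the outgroup's state, so for I, V the derived state is '-', and for the remaining characters it is '+'.
All ingroup taxa share the derived state '-' for I; it defines the ingroup but does not resolve relationships within it.
II (derived state '+') is shared by Beta and Theta — a synapomorphy uniting that clade.
III (derived state '+') is unique to Gamma (autapomorphy; uninformative for grouping).
IV (derived state '+') is shared by Beta, Delta, Theta, and Zeta — a synapomorphy uniting that clade.
V (derived state '-') is shared by Beta, Delta, and Theta — a synapomorphy uniting that clade.
Most parsimonious ingroup topology: ((Zeta,(Delta,(Beta,Theta))),Gamma).
Theta and Beta share a more recent common ancestor with each other than either does with Zeta, so Zeta is the least closely related of the three.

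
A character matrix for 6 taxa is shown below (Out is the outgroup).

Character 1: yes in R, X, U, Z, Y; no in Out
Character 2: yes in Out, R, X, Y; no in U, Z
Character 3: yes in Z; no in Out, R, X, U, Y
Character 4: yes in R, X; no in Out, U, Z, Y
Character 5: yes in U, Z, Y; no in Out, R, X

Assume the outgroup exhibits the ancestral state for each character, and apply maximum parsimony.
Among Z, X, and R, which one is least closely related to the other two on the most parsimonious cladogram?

Character polarity is set by the outgroup: the derived state is whichever differs from the outgroup's state, so for Character 2 the derived state is 'no', and for the remaining characters it is 'yes'.
Character 1 (derived state 'yes') is shared by all ingroup taxa — unites the whole ingroup.
Character 2 (derived state 'no') is shared by U and Z — a synapomorphy uniting that clade.
Character 3 (derived state 'yes') is unique to Z (autapomorphy; uninformative for grouping).
Only R and X show the derived state 'yes' for Character 4, supporting them as a clade.
Only U, Y, and Z show the derived state 'yes' for Character 5, supporting them as a clade.
Most parsimonious ingroup topology: ((R,X),((U,Z),Y)).
X and R share a more recent common ancestor with each other than either does with Z, so Z is the least closely related of the three.

Z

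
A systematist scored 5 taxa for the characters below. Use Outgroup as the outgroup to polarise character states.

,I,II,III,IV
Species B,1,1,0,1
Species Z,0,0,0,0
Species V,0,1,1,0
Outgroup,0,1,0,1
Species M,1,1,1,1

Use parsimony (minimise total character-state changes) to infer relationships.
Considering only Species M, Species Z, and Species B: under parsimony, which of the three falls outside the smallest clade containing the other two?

Character polarity is set by the outgroup: the derived state is whichever differs from the outgroup's state, so for II, IV the derived state is '0', and for the remaining characters it is '1'.
I: derived state '1' in Species B and Species M only — synapomorphy for {Species B, Species M}.
II (derived state '0') is unique to Species Z (autapomorphy; uninformative for grouping).
III (state '1') occurs in Species M and Species V but conflicts with the nesting implied by the other characters — most parsimoniously interpreted as homoplasy.
Only Species V and Species Z show the derived state '0' for IV, supporting them as a clade.
Most parsimonious ingroup topology: ((Species Z,Species V),(Species B,Species M)).
Species B and Species M share a more recent common ancestor with each other than either does with Species Z, so Species Z is the least closely related of the three.

Species Z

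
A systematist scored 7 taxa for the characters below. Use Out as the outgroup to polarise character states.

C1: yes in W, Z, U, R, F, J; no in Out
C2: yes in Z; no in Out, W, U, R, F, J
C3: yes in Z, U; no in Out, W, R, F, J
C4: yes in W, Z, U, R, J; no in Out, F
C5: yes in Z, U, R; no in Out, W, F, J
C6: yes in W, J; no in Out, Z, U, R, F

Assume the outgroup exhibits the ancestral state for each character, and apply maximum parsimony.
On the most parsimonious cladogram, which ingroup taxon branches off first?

F

The outgroup has state 'no' for every character, so 'yes' is the derived state throughout.
All ingroup taxa share the derived state 'yes' for C1; it defines the ingroup but does not resolve relationships within it.
C2: derived state 'yes' in Z only — an autapomorphy, so it tells us nothing about relationships among taxa.
C3 (derived state 'yes') is shared by U and Z — a synapomorphy uniting that clade.
C4 (derived state 'yes') is shared by J, R, U, W, and Z — a synapomorphy uniting that clade.
C5 (derived state 'yes') is shared by R, U, and Z — a synapomorphy uniting that clade.
C6 (derived state 'yes') is shared by J and W — a synapomorphy uniting that clade.
Most parsimonious ingroup topology: (((W,J),((Z,U),R)),F).
F is sister to the clade containing all other ingroup taxa, so it is the earliest-diverging (most basal) ingroup lineage.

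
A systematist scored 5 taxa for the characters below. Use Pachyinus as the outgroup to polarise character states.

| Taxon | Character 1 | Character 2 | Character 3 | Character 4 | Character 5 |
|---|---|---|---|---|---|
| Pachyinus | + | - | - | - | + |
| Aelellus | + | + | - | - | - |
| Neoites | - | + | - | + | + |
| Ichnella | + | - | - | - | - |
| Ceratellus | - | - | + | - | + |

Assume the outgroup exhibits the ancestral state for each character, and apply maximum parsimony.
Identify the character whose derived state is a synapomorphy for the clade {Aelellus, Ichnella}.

Character 5

Character polarity is set by the outgroup: the derived state is whichever differs from the outgroup's state, so for Character 1, Character 5 the derived state is '-', and for the remaining characters it is '+'.
Only Ceratellus and Neoites show the derived state '-' for Character 1, supporting them as a clade.
Character 2 (state '+') occurs in Aelellus and Neoites but conflicts with the nesting implied by the other characters — most parsimoniously interpreted as homoplasy.
Character 3 (derived state '+') is unique to Ceratellus (autapomorphy; uninformative for grouping).
Character 4 (derived state '+') is unique to Neoites (autapomorphy; uninformative for grouping).
Only Aelellus and Ichnella show the derived state '-' for Character 5, supporting them as a clade.
Most parsimonious ingroup topology: ((Aelellus,Ichnella),(Neoites,Ceratellus)).
The clade {Aelellus, Ichnella} is supported by Character 5: its derived state '-' occurs in exactly those taxa and in no other taxon (including the outgroup).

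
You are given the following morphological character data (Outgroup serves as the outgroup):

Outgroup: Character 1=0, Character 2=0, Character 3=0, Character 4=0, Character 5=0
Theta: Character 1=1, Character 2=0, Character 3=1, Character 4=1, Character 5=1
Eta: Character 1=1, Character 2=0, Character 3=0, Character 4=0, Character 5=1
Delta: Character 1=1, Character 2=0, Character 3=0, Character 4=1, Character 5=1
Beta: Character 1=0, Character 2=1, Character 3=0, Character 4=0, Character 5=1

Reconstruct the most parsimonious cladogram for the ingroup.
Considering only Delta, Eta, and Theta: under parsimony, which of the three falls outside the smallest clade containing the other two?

The outgroup has state '0' for every character, so '1' is the derived state throughout.
Only Delta, Eta, and Theta show the derived state '1' for Character 1, supporting them as a clade.
Character 2 (derived state '1') is unique to Beta (autapomorphy; uninformative for grouping).
Character 3: derived state '1' in Theta only — an autapomorphy, so it tells us nothing about relationships among taxa.
Character 4 (derived state '1') is shared by Delta and Theta — a synapomorphy uniting that clade.
Character 5 (derived state '1') is shared by all ingroup taxa — unites the whole ingroup.
Most parsimonious ingroup topology: (((Theta,Delta),Eta),Beta).
Theta and Delta share a more recent common ancestor with each other than either does with Eta, so Eta is the least closely related of the three.

Eta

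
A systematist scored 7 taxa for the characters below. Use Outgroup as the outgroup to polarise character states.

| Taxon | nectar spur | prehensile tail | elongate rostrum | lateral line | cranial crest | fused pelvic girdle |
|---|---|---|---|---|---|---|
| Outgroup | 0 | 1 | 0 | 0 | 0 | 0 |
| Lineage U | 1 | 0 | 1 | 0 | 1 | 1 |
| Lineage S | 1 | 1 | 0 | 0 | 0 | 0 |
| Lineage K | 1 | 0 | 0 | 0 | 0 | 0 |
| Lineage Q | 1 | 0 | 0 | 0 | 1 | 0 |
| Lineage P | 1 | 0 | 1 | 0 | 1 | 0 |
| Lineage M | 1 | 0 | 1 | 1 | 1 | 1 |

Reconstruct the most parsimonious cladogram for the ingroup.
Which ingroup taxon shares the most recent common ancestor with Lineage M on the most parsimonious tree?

Character polarity is set by the outgroup: the derived state is whichever differs from the outgroup's state, so for prehensile tail the derived state is '0', and for the remaining characters it is '1'.
All ingroup taxa share the derived state '1' for nectar spur; it defines the ingroup but does not resolve relationships within it.
Only Lineage K, Lineage M, Lineage P, Lineage Q, and Lineage U show the derived state '0' for prehensile tail, supporting them as a clade.
Only Lineage M, Lineage P, and Lineage U show the derived state '1' for elongate rostrum, supporting them as a clade.
lateral line (derived state '1') is unique to Lineage M (autapomorphy; uninformative for grouping).
cranial crest: derived state '1' in Lineage M, Lineage P, Lineage Q, and Lineage U only — synapomorphy for {Lineage M, Lineage P, Lineage Q, Lineage U}.
fused pelvic girdle: derived state '1' in Lineage M and Lineage U only — synapomorphy for {Lineage M, Lineage U}.
Most parsimonious ingroup topology: (((((Lineage U,Lineage M),Lineage P),Lineage Q),Lineage K),Lineage S).
Lineage M and Lineage U form a cherry on this tree, so they are sister taxa.

Lineage U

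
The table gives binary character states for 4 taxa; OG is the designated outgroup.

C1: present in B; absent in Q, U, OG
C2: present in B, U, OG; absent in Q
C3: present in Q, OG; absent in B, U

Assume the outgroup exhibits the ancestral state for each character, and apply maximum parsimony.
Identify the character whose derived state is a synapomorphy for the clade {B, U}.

C3

Character polarity is set by the outgroup: the derived state is whichever differs from the outgroup's state, so for C2, C3 the derived state is 'absent', and for the remaining characters it is 'present'.
C1: derived state 'present' in B only — an autapomorphy, so it tells us nothing about relationships among taxa.
C2 (derived state 'absent') is unique to Q (autapomorphy; uninformative for grouping).
C3: derived state 'absent' in B and U only — synapomorphy for {B, U}.
Most parsimonious ingroup topology: ((B,U),Q).
The clade {B, U} is supported by C3: its derived state 'absent' occurs in exactly those taxa and in no other taxon (including the outgroup).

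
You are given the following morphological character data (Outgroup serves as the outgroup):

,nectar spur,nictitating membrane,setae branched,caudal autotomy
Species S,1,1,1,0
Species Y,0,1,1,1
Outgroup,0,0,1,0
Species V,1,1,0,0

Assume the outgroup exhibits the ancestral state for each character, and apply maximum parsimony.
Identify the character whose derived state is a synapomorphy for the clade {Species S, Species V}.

Character polarity is set by the outgroup: the derived state is whichever differs from the outgroup's state, so for setae branched the derived state is '0', and for the remaining characters it is '1'.
nectar spur (derived state '1') is shared by Species S and Species V — a synapomorphy uniting that clade.
nictitating membrane (derived state '1') is shared by all ingroup taxa — unites the whole ingroup.
setae branched (derived state '0') is unique to Species V (autapomorphy; uninformative for grouping).
caudal autotomy: derived state '1' in Species Y only — an autapomorphy, so it tells us nothing about relationships among taxa.
Most parsimonious ingroup topology: (Species Y,(Species S,Species V)).
The clade {Species S, Species V} is supported by nectar spur: its derived state '1' occurs in exactly those taxa and in no other taxon (including the outgroup).

nectar spur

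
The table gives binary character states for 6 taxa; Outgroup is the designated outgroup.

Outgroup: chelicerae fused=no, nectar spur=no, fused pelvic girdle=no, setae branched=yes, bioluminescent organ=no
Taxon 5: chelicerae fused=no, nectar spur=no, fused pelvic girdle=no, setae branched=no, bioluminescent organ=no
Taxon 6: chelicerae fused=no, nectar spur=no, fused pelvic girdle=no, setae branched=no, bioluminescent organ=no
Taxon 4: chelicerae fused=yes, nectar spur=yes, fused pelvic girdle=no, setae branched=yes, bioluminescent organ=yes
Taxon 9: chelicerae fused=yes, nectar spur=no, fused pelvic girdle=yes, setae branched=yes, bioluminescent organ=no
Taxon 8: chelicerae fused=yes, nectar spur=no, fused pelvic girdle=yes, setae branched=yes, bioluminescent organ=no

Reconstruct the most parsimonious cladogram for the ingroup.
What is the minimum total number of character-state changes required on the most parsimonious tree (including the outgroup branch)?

5

Character polarity is set by the outgroup: the derived state is whichever differs from the outgroup's state, so for setae branched the derived state is 'no', and for the remaining characters it is 'yes'.
chelicerae fused (derived state 'yes') is shared by Taxon 4, Taxon 8, and Taxon 9 — a synapomorphy uniting that clade.
nectar spur (derived state 'yes') is unique to Taxon 4 (autapomorphy; uninformative for grouping).
fused pelvic girdle: derived state 'yes' in Taxon 8 and Taxon 9 only — synapomorphy for {Taxon 8, Taxon 9}.
setae branched (derived state 'no') is shared by Taxon 5 and Taxon 6 — a synapomorphy uniting that clade.
bioluminescent organ (derived state 'yes') is unique to Taxon 4 (autapomorphy; uninformative for grouping).
Most parsimonious ingroup topology: ((Taxon 5,Taxon 6),(Taxon 4,(Taxon 9,Taxon 8))).
Changes per character on this tree: chelicerae fused: 1; nectar spur: 1; fused pelvic girdle: 1; setae branched: 1; bioluminescent organ: 1.
Total = 5.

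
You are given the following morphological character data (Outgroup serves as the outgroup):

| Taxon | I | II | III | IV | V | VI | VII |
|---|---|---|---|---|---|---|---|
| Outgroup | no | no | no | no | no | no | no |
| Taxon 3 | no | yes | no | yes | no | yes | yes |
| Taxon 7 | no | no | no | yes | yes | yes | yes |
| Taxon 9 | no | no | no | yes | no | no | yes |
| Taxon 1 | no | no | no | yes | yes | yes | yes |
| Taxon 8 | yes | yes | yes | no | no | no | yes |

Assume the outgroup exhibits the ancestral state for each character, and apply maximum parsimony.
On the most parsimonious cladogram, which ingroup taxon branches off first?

The outgroup has state 'no' for every character, so 'yes' is the derived state throughout.
I (derived state 'yes') is unique to Taxon 8 (autapomorphy; uninformative for grouping).
II groups Taxon 3 and Taxon 8, which is incompatible with the clades supported by the remaining characters; treating it as convergent (homoplasy) costs fewer steps than any alternative tree.
III (derived state 'yes') is unique to Taxon 8 (autapomorphy; uninformative for grouping).
IV (derived state 'yes') is shared by Taxon 1, Taxon 3, Taxon 7, and Taxon 9 — a synapomorphy uniting that clade.
Only Taxon 1 and Taxon 7 show the derived state 'yes' for V, supporting them as a clade.
Only Taxon 1, Taxon 3, and Taxon 7 show the derived state 'yes' for VI, supporting them as a clade.
All ingroup taxa share the derived state 'yes' for VII; it defines the ingroup but does not resolve relationships within it.
Most parsimonious ingroup topology: (((Taxon 3,(Taxon 7,Taxon 1)),Taxon 9),Taxon 8).
Taxon 8 is sister to the clade containing all other ingroup taxa, so it is the earliest-diverging (most basal) ingroup lineage.

Taxon 8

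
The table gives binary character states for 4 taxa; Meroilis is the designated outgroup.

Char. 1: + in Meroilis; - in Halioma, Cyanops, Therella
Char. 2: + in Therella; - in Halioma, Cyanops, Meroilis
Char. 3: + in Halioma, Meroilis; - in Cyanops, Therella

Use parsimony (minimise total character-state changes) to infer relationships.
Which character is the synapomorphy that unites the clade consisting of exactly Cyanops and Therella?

Character polarity is set by the outgroup: the derived state is whichever differs from the outgroup's state, so for Char. 1, Char. 3 the derived state is '-', and for the remaining characters it is '+'.
All ingroup taxa share the derived state '-' for Char. 1; it defines the ingroup but does not resolve relationships within it.
Char. 2: derived state '+' in Therella only — an autapomorphy, so it tells us nothing about relationships among taxa.
Char. 3 (derived state '-') is shared by Cyanops and Therella — a synapomorphy uniting that clade.
Most parsimonious ingroup topology: ((Cyanops,Therella),Halioma).
The clade {Cyanops, Therella} is supported by Char. 3: its derived state '-' occurs in exactly those taxa and in no other taxon (including the outgroup).

Char. 3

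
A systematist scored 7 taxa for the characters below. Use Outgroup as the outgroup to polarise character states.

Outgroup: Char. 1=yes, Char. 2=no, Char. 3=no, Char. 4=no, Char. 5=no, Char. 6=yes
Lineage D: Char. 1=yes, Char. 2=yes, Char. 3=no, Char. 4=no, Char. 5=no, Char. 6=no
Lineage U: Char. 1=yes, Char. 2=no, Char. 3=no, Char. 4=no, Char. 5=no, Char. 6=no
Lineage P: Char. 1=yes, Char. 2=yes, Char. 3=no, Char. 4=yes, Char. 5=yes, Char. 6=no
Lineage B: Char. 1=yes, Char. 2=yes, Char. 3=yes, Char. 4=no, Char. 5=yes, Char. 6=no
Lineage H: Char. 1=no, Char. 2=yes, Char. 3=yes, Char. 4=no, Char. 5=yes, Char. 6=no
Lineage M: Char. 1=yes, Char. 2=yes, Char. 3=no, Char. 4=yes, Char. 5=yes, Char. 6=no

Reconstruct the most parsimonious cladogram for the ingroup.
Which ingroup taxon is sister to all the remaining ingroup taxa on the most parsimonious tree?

Lineage U

Character polarity is set by the outgroup: the derived state is whichever differs from the outgroup's state, so for Char. 1, Char. 6 the derived state is 'no', and for the remaining characters it is 'yes'.
Char. 1 (derived state 'no') is unique to Lineage H (autapomorphy; uninformative for grouping).
Char. 2 (derived state 'yes') is shared by Lineage B, Lineage D, Lineage H, Lineage M, and Lineage P — a synapomorphy uniting that clade.
Char. 3 (derived state 'yes') is shared by Lineage B and Lineage H — a synapomorphy uniting that clade.
Char. 4 (derived state 'yes') is shared by Lineage M and Lineage P — a synapomorphy uniting that clade.
Char. 5 (derived state 'yes') is shared by Lineage B, Lineage H, Lineage M, and Lineage P — a synapomorphy uniting that clade.
All ingroup taxa share the derived state 'no' for Char. 6; it defines the ingroup but does not resolve relationships within it.
Most parsimonious ingroup topology: ((Lineage D,((Lineage P,Lineage M),(Lineage B,Lineage H))),Lineage U).
Lineage U is sister to the clade containing all other ingroup taxa, so it is the earliest-diverging (most basal) ingroup lineage.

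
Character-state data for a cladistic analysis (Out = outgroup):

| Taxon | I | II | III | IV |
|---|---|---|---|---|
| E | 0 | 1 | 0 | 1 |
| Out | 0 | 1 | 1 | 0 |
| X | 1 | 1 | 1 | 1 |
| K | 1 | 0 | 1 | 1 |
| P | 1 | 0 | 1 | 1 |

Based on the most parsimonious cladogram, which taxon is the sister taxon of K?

Character polarity is set by the outgroup: the derived state is whichever differs from the outgroup's state, so for II, III the derived state is '0', and for the remaining characters it is '1'.
Only K, P, and X show the derived state '1' for I, supporting them as a clade.
Only K and P show the derived state '0' for II, supporting them as a clade.
III: derived state '0' in E only — an autapomorphy, so it tells us nothing about relationships among taxa.
All ingroup taxa share the derived state '1' for IV; it defines the ingroup but does not resolve relationships within it.
Most parsimonious ingroup topology: (((K,P),X),E).
K and P form a cherry on this tree, so they are sister taxa.

P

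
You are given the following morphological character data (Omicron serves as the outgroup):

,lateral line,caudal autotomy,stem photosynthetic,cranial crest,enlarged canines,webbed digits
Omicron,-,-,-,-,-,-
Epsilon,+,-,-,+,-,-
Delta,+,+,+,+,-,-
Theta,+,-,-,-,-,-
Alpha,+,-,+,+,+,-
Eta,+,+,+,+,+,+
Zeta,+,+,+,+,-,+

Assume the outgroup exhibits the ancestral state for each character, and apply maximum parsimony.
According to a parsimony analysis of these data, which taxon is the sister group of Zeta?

Eta

The outgroup has state '-' for every character, so '+' is the derived state throughout.
All ingroup taxa share the derived state '+' for lateral line; it defines the ingroup but does not resolve relationships within it.
caudal autotomy (derived state '+') is shared by Delta, Eta, and Zeta — a synapomorphy uniting that clade.
stem photosynthetic: derived state '+' in Alpha, Delta, Eta, and Zeta only — synapomorphy for {Alpha, Delta, Eta, Zeta}.
Only Alpha, Delta, Epsilon, Eta, and Zeta show the derived state '+' for cranial crest, supporting them as a clade.
enlarged canines (state '+') occurs in Alpha and Eta but conflicts with the nesting implied by the other characters — most parsimoniously interpreted as homoplasy.
webbed digits: derived state '+' in Eta and Zeta only — synapomorphy for {Eta, Zeta}.
Most parsimonious ingroup topology: ((Epsilon,((Delta,(Eta,Zeta)),Alpha)),Theta).
Zeta and Eta form a cherry on this tree, so they are sister taxa.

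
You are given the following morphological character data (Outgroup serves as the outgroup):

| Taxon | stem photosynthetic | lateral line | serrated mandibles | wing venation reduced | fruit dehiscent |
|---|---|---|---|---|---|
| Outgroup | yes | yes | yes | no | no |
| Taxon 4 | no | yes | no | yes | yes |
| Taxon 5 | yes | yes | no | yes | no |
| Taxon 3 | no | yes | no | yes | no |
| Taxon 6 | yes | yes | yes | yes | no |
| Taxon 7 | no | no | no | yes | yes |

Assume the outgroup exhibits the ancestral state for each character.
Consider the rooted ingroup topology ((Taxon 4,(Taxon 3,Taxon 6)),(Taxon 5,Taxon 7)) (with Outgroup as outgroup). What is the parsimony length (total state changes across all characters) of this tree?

Map each character onto ((Taxon 4,(Taxon 3,Taxon 6)),(Taxon 5,Taxon 7)) (rooted by Outgroup) and count the minimum state changes it requires (Fitch parsimony):
stem photosynthetic: 3; lateral line: 1; serrated mandibles: 2; wing venation reduced: 1; fruit dehiscent: 2.
Total tree length = 9.

9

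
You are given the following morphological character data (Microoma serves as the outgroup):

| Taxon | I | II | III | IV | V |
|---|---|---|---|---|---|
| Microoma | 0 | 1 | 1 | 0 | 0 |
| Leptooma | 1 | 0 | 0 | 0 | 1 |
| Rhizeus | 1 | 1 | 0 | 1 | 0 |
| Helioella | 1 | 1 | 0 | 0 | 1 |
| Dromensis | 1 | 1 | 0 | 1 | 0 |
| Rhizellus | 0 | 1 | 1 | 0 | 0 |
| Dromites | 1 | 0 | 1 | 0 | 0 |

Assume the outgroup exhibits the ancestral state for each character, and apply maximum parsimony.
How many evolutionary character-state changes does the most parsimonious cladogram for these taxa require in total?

6

Character polarity is set by the outgroup: the derived state is whichever differs from the outgroup's state, so for II, III the derived state is '0', and for the remaining characters it is '1'.
Only Dromensis, Dromites, Helioella, Leptooma, and Rhizeus show the derived state '1' for I, supporting them as a clade.
II groups Dromites and Leptooma, which is incompatible with the clades supported by the remaining characters; treating it as convergent (homoplasy) costs fewer steps than any alternative tree.
III: derived state '0' in Dromensis, Helioella, Leptooma, and Rhizeus only — synapomorphy for {Dromensis, Helioella, Leptooma, Rhizeus}.
IV: derived state '1' in Dromensis and Rhizeus only — synapomorphy for {Dromensis, Rhizeus}.
V (derived state '1') is shared by Helioella and Leptooma — a synapomorphy uniting that clade.
Most parsimonious ingroup topology: ((((Leptooma,Helioella),(Rhizeus,Dromensis)),Dromites),Rhizellus).
Changes per character on this tree: I: 1; II: 2; III: 1; IV: 1; V: 1.
Total = 6.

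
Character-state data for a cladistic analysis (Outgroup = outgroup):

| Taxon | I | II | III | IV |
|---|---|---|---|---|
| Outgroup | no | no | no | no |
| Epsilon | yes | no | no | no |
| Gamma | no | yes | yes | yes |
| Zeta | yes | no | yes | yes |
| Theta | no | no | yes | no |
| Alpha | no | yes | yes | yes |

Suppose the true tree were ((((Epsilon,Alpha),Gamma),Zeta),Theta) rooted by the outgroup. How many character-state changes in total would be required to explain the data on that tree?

8

Map each character onto ((((Epsilon,Alpha),Gamma),Zeta),Theta) (rooted by Outgroup) and count the minimum state changes it requires (Fitch parsimony):
I: 2; II: 2; III: 2; IV: 2.
Total tree length = 8.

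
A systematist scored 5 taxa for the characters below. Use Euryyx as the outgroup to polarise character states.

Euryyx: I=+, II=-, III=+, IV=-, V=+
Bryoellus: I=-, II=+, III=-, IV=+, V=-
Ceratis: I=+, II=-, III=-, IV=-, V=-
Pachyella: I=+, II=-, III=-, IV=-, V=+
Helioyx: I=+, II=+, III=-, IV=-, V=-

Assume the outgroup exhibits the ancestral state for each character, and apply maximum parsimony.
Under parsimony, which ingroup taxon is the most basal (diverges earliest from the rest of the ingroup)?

Character polarity is set by the outgroup: the derived state is whichever differs from the outgroup's state, so for I, III, V the derived state is '-', and for the remaining characters it is '+'.
I (derived state '-') is unique to Bryoellus (autapomorphy; uninformative for grouping).
II: derived state '+' in Bryoellus and Helioyx only — synapomorphy for {Bryoellus, Helioyx}.
All ingroup taxa share the derived state '-' for III; it defines the ingroup but does not resolve relationships within it.
IV (derived state '+') is unique to Bryoellus (autapomorphy; uninformative for grouping).
Only Bryoellus, Ceratis, and Helioyx show the derived state '-' for V, supporting them as a clade.
Most parsimonious ingroup topology: (((Bryoellus,Helioyx),Ceratis),Pachyella).
Pachyella is sister to the clade containing all other ingroup taxa, so it is the earliest-diverging (most basal) ingroup lineage.

Pachyella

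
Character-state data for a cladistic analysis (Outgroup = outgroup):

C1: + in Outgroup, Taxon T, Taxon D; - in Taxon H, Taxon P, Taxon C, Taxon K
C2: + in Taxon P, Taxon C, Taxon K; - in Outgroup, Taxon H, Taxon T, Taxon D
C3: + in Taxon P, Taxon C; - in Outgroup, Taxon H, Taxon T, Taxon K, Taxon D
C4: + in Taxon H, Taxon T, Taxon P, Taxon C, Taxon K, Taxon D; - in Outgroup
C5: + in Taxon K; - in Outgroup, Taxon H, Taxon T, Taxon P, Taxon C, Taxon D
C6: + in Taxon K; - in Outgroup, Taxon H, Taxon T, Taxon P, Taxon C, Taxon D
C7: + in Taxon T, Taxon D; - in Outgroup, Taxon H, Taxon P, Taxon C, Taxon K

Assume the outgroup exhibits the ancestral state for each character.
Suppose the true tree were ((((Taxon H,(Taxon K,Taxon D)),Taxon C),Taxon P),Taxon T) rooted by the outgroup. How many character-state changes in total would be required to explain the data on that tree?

Map each character onto ((((Taxon H,(Taxon K,Taxon D)),Taxon C),Taxon P),Taxon T) (rooted by Outgroup) and count the minimum state changes it requires (Fitch parsimony):
C1: 2; C2: 3; C3: 2; C4: 1; C5: 1; C6: 1; C7: 2.
Total tree length = 12.

12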